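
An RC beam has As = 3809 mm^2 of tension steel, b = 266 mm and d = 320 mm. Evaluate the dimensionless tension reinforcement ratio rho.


rho = As / (b * d)
= 3809 / (266 * 320)
= 3809 / 85120
= 0.044749 (dimensionless)

0.044749 (dimensionless)


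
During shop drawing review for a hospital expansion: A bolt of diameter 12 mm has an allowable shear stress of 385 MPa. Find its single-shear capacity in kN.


A = pi * d^2 / 4 = pi * 12^2 / 4 = 113.0973 mm^2
V = f_v * A / 1000 = 385 * 113.0973 / 1000
= 43.5425 kN

43.5425 kN


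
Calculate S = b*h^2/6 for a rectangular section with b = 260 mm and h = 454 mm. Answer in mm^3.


S = b * h^2 / 6
= 260 * 454^2 / 6
= 260 * 206116 / 6
= 8931693.33 mm^3

8931693.33 mm^3


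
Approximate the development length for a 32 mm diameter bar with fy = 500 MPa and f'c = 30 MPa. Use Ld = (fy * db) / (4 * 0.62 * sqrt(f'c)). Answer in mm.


Ld = (fy * db) / (4 * 0.62 * sqrt(f'c))
= (500 * 32) / (4 * 0.62 * sqrt(30))
= 16000 / 13.5835
= 1177.9 mm

1177.9 mm


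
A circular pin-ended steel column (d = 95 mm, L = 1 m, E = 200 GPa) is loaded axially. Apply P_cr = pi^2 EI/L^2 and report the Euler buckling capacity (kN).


I = pi * d^4 / 64 = 3998198.21 mm^4
L = 1000.0 mm
P_cr = pi^2 * E * I / L^2
= 9.8696 * 200000.0 * 3998198.21 / 1000.0^2
= 7892126.92 N = 7892.1269 kN

7892.1269 kN


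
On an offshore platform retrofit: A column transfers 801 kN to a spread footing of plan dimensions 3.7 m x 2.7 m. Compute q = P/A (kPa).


A = 3.7 * 2.7 = 9.99 m^2
q = P / A = 801 / 9.99
= 80.1802 kPa

80.1802 kPa


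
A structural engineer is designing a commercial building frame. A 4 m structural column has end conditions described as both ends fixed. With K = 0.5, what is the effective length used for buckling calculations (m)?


L_eff = K * L
= 0.5 * 4
= 2.0 m

2.0 m


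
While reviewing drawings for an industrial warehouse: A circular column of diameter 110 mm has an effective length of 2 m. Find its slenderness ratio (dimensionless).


Radius of gyration r = d / 4 = 110 / 4 = 27.5 mm
L_eff = 2000.0 mm
Slenderness ratio = L / r = 2000.0 / 27.5 = 72.73 (dimensionless)

72.73 (dimensionless)


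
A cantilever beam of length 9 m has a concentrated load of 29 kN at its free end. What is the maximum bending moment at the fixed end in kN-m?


For a cantilever with a point load at the free end:
M_max = P * L = 29 * 9 = 261 kN-m

261 kN-m


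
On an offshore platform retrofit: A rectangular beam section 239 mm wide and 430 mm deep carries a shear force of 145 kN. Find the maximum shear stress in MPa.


A = b * h = 239 * 430 = 102770 mm^2
V = 145 kN = 145000.0 N
tau_max = 1.5 * V / A = 1.5 * 145000.0 / 102770
= 2.1164 MPa

2.1164 MPa


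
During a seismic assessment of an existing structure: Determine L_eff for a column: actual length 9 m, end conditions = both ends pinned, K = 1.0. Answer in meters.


L_eff = K * L
= 1.0 * 9
= 9.0 m

9.0 m


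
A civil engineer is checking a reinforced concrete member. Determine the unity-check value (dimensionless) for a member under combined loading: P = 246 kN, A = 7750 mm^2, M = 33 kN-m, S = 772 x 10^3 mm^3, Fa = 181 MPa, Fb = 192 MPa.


f_a = P / A = 246000.0 / 7750 = 31.7419 MPa
f_b = M / S = 33000000.0 / 772000.0 = 42.7461 MPa
Ratio = f_a / Fa + f_b / Fb
= 31.7419 / 181 + 42.7461 / 192
= 0.398 (dimensionless)

0.398 (dimensionless)


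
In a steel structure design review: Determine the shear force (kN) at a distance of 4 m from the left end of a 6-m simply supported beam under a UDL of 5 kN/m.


R_A = w * L / 2 = 5 * 6 / 2 = 15.0 kN
V(x) = R_A - w * x = 15.0 - 5 * 4
= -5.0 kN

-5.0 kN


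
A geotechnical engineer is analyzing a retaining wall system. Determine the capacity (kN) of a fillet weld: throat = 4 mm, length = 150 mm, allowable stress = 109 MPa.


Strength = throat * length * allowable stress
= 4 * 150 * 109 N
= 65400 N
= 65.4 kN

65.4 kN


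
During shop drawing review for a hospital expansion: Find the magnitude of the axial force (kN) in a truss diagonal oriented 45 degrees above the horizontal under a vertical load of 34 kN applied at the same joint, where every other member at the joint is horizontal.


At the joint, only the diagonal has a vertical component, so vertical equilibrium gives:
F * sin(45) = 34
F = 34 / sin(45)
= 34 / 0.707107
= 48.08 kN

48.08 kN


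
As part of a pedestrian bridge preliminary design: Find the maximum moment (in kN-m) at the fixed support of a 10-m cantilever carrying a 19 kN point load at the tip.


For a cantilever with a point load at the free end:
M_max = P * L = 19 * 10 = 190 kN-m

190 kN-m


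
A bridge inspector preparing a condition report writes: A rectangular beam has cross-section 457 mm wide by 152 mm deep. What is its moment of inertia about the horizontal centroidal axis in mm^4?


I = b * h^3 / 12
= 457 * 152^3 / 12
= 457 * 3511808 / 12
= 133741354.67 mm^4

133741354.67 mm^4


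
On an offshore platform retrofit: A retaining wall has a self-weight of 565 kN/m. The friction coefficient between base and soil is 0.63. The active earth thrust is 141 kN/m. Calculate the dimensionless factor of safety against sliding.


Resisting force = mu * W = 0.63 * 565 = 355.95 kN/m
FOS = Resisting / Driving = 355.95 / 141
= 2.5245 (dimensionless)

2.5245 (dimensionless)


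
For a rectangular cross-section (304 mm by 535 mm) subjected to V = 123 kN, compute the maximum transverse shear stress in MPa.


A = b * h = 304 * 535 = 162640 mm^2
V = 123 kN = 123000.0 N
tau_max = 1.5 * V / A = 1.5 * 123000.0 / 162640
= 1.1344 MPa

1.1344 MPa


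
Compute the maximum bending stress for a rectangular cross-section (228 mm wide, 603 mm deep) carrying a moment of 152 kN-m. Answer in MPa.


I = b * h^3 / 12 = 228 * 603^3 / 12 = 4165868313.0 mm^4
y = h / 2 = 603 / 2 = 301.5 mm
M = 152 kN-m = 152000000.0 N-mm
sigma = M * y / I = 152000000.0 * 301.5 / 4165868313.0
= 11.0 MPa

11.0 MPa


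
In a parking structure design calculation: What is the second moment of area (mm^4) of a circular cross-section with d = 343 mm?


r = d / 2 = 343 / 2 = 171.5 mm
I = pi * r^4 / 4 = pi * 171.5^4 / 4
= 679432596.67 mm^4

679432596.67 mm^4


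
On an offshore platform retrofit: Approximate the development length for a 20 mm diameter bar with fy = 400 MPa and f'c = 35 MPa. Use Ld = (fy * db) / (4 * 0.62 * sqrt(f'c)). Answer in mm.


Ld = (fy * db) / (4 * 0.62 * sqrt(f'c))
= (400 * 20) / (4 * 0.62 * sqrt(35))
= 8000 / 14.6719
= 545.26 mm

545.26 mm


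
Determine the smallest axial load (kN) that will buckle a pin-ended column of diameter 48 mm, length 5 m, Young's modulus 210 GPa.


I = pi * d^4 / 64 = 260576.26 mm^4
L = 5000.0 mm
P_cr = pi^2 * E * I / L^2
= 9.8696 * 210000.0 * 260576.26 / 5000.0^2
= 21602.99 N = 21.603 kN

21.603 kN


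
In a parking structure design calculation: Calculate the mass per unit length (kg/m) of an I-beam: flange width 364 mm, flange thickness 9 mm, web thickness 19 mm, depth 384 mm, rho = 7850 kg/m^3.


A_flanges = 2 * 364 * 9 = 6552 mm^2
A_web = (384 - 2 * 9) * 19 = 6954 mm^2
A_total = 6552 + 6954 = 13506 mm^2 = 0.013506 m^2
Weight = rho * A = 7850 * 0.013506 = 106.0221 kg/m

106.0221 kg/m


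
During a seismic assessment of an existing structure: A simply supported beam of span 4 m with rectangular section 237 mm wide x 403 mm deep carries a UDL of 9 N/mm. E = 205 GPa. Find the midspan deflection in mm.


I = 237 * 403^3 / 12 = 1292653833.25 mm^4
L = 4000.0 mm, w = 9 N/mm, E = 205000.0 MPa
delta = 5 * w * L^4 / (384 * E * I)
= 5 * 9 * 4000.0^4 / (384 * 205000.0 * 1292653833.25)
= 0.1132 mm

0.1132 mm


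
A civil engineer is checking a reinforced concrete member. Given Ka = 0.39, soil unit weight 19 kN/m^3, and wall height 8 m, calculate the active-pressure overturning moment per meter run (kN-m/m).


Pa = 0.5 * Ka * gamma * H^2
= 0.5 * 0.39 * 19 * 8^2
= 237.12 kN/m
Arm = H / 3 = 8 / 3 = 2.6667 m
Mo = Pa * arm = Pa * H / 3 = 237.12 * 8 / 3 = 632.32 kN-m/m

632.32 kN-m/m


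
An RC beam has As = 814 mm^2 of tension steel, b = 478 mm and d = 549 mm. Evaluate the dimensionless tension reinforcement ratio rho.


rho = As / (b * d)
= 814 / (478 * 549)
= 814 / 262422
= 0.003102 (dimensionless)

0.003102 (dimensionless)


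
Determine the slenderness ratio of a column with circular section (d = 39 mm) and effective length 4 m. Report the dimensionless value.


Radius of gyration r = d / 4 = 39 / 4 = 9.75 mm
L_eff = 4000.0 mm
Slenderness ratio = L / r = 4000.0 / 9.75 = 410.26 (dimensionless)

410.26 (dimensionless)


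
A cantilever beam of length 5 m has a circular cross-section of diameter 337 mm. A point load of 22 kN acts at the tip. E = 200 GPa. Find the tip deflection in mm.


I = pi * d^4 / 64 = pi * 337^4 / 64 = 633125057.57 mm^4
L = 5000.0 mm, P = 22000.0 N, E = 200000.0 MPa
delta = P * L^3 / (3 * E * I)
= 22000.0 * 5000.0^3 / (3 * 200000.0 * 633125057.57)
= 7.2392 mm

7.2392 mm


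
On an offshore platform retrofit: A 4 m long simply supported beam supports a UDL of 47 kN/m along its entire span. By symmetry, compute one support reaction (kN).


Total load = w * L = 47 * 4 = 188 kN
By symmetry, each reaction R = total / 2 = 188 / 2 = 94.0 kN

94.0 kN


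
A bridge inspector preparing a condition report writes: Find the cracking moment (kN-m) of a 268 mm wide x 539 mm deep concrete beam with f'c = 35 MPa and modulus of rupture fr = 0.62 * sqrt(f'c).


fr = 0.62 * sqrt(35) = 0.62 * 5.9161 = 3.668 MPa
I = 268 * 539^3 / 12 = 3497194957.67 mm^4
y_t = 269.5 mm
M_cr = fr * I / y_t = 3.668 * 3497194957.67 / 269.5 N-mm
= 47.5978 kN-m

47.5978 kN-m


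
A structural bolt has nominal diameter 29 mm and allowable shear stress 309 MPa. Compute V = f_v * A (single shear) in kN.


A = pi * d^2 / 4 = pi * 29^2 / 4 = 660.5199 mm^2
V = f_v * A / 1000 = 309 * 660.5199 / 1000
= 204.1006 kN

204.1006 kN


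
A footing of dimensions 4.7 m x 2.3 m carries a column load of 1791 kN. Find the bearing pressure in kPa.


A = 4.7 * 2.3 = 10.81 m^2
q = P / A = 1791 / 10.81
= 165.6799 kPa

165.6799 kPa


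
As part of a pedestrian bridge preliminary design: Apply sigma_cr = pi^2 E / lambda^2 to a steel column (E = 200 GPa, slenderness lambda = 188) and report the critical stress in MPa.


sigma_cr = pi^2 * E / lambda^2
= 9.8696 * 200000.0 / 188^2
= 9.8696 * 200000.0 / 35344
= 55.8488 MPa

55.8488 MPa


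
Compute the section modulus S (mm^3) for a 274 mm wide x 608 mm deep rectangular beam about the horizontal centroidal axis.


S = b * h^2 / 6
= 274 * 608^2 / 6
= 274 * 369664 / 6
= 16881322.67 mm^3

16881322.67 mm^3


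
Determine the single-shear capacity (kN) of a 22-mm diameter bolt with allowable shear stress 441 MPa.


A = pi * d^2 / 4 = pi * 22^2 / 4 = 380.1327 mm^2
V = f_v * A / 1000 = 441 * 380.1327 / 1000
= 167.6385 kN

167.6385 kN


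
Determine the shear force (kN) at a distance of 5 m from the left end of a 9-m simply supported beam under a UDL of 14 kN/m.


R_A = w * L / 2 = 14 * 9 / 2 = 63.0 kN
V(x) = R_A - w * x = 63.0 - 14 * 5
= -7.0 kN

-7.0 kN


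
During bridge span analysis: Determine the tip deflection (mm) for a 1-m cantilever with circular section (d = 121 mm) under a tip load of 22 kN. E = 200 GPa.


I = pi * d^4 / 64 = pi * 121^4 / 64 = 10522316.97 mm^4
L = 1000.0 mm, P = 22000.0 N, E = 200000.0 MPa
delta = P * L^3 / (3 * E * I)
= 22000.0 * 1000.0^3 / (3 * 200000.0 * 10522316.97)
= 3.4847 mm

3.4847 mm


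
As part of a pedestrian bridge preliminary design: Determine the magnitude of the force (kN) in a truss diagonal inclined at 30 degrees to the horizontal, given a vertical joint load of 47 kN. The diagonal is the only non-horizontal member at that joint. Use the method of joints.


At the joint, only the diagonal has a vertical component, so vertical equilibrium gives:
F * sin(30) = 47
F = 47 / sin(30)
= 47 / 0.5
= 94.0 kN

94.0 kN


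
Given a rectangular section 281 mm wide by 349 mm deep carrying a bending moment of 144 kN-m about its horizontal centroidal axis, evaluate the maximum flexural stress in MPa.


I = b * h^3 / 12 = 281 * 349^3 / 12 = 995408522.42 mm^4
y = h / 2 = 349 / 2 = 174.5 mm
M = 144 kN-m = 144000000.0 N-mm
sigma = M * y / I = 144000000.0 * 174.5 / 995408522.42
= 25.24 MPa

25.24 MPa


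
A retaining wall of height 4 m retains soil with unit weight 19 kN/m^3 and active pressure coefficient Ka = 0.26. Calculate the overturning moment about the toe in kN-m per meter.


Pa = 0.5 * Ka * gamma * H^2
= 0.5 * 0.26 * 19 * 4^2
= 39.52 kN/m
Arm = H / 3 = 4 / 3 = 1.3333 m
Mo = Pa * arm = Pa * H / 3 = 39.52 * 4 / 3 = 52.6933 kN-m/m

52.6933 kN-m/m


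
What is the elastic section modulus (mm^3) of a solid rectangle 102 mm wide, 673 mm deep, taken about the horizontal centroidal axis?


S = b * h^2 / 6
= 102 * 673^2 / 6
= 102 * 452929 / 6
= 7699793.0 mm^3

7699793.0 mm^3


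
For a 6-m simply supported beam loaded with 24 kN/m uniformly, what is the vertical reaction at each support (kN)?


Total load = w * L = 24 * 6 = 144 kN
By symmetry, each reaction R = total / 2 = 144 / 2 = 72.0 kN

72.0 kN


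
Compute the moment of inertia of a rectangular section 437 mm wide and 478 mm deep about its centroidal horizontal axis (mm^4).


I = b * h^3 / 12
= 437 * 478^3 / 12
= 437 * 109215352 / 12
= 3977259068.67 mm^4

3977259068.67 mm^4


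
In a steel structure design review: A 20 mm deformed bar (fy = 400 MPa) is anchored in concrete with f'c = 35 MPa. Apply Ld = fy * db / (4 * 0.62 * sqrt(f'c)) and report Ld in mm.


Ld = (fy * db) / (4 * 0.62 * sqrt(f'c))
= (400 * 20) / (4 * 0.62 * sqrt(35))
= 8000 / 14.6719
= 545.26 mm

545.26 mm


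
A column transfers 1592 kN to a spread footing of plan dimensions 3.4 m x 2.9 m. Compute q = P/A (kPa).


A = 3.4 * 2.9 = 9.86 m^2
q = P / A = 1592 / 9.86
= 161.4604 kPa

161.4604 kPa


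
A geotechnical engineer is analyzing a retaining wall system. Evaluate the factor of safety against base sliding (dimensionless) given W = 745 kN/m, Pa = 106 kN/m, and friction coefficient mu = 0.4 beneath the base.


Resisting force = mu * W = 0.4 * 745 = 298.0 kN/m
FOS = Resisting / Driving = 298.0 / 106
= 2.8113 (dimensionless)

2.8113 (dimensionless)


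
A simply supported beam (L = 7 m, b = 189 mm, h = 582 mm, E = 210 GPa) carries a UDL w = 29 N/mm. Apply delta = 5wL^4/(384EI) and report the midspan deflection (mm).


I = 189 * 582^3 / 12 = 3104913546.0 mm^4
L = 7000.0 mm, w = 29 N/mm, E = 210000.0 MPa
delta = 5 * w * L^4 / (384 * E * I)
= 5 * 29 * 7000.0^4 / (384 * 210000.0 * 3104913546.0)
= 1.3905 mm

1.3905 mm


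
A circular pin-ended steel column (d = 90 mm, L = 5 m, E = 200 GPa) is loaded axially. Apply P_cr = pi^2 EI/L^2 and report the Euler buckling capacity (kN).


I = pi * d^4 / 64 = 3220623.34 mm^4
L = 5000.0 mm
P_cr = pi^2 * E * I / L^2
= 9.8696 * 200000.0 * 3220623.34 / 5000.0^2
= 254290.23 N = 254.2902 kN

254.2902 kN


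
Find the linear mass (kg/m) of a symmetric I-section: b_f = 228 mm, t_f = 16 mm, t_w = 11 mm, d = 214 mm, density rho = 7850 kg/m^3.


A_flanges = 2 * 228 * 16 = 7296 mm^2
A_web = (214 - 2 * 16) * 11 = 2002 mm^2
A_total = 7296 + 2002 = 9298 mm^2 = 0.009298 m^2
Weight = rho * A = 7850 * 0.009298 = 72.9893 kg/m

72.9893 kg/m


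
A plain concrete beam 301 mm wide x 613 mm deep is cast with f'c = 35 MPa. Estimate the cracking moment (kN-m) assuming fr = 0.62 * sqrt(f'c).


fr = 0.62 * sqrt(35) = 0.62 * 5.9161 = 3.668 MPa
I = 301 * 613^3 / 12 = 5777855458.08 mm^4
y_t = 306.5 mm
M_cr = fr * I / y_t = 3.668 * 5777855458.08 / 306.5 N-mm
= 69.1452 kN-m

69.1452 kN-m


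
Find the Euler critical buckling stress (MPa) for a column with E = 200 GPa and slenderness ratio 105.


sigma_cr = pi^2 * E / lambda^2
= 9.8696 * 200000.0 / 105^2
= 9.8696 * 200000.0 / 11025
= 179.0404 MPa

179.0404 MPa


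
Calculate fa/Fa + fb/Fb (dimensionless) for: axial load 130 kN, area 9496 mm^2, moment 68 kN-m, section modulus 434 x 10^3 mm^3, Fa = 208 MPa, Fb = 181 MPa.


f_a = P / A = 130000.0 / 9496 = 13.69 MPa
f_b = M / S = 68000000.0 / 434000.0 = 156.682 MPa
Ratio = f_a / Fa + f_b / Fb
= 13.69 / 208 + 156.682 / 181
= 0.9315 (dimensionless)

0.9315 (dimensionless)


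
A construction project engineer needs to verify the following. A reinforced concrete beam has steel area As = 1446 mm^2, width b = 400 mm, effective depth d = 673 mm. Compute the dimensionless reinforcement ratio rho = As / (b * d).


rho = As / (b * d)
= 1446 / (400 * 673)
= 1446 / 269200
= 0.005371 (dimensionless)

0.005371 (dimensionless)


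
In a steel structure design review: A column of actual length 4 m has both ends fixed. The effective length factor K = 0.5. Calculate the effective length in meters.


L_eff = K * L
= 0.5 * 4
= 2.0 m

2.0 m


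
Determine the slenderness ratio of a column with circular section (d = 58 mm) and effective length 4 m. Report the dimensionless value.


Radius of gyration r = d / 4 = 58 / 4 = 14.5 mm
L_eff = 4000.0 mm
Slenderness ratio = L / r = 4000.0 / 14.5 = 275.86 (dimensionless)

275.86 (dimensionless)


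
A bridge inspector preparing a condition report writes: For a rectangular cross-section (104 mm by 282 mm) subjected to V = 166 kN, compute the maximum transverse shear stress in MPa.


A = b * h = 104 * 282 = 29328 mm^2
V = 166 kN = 166000.0 N
tau_max = 1.5 * V / A = 1.5 * 166000.0 / 29328
= 8.4902 MPa

8.4902 MPa


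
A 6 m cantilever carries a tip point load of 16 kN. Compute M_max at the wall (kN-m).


For a cantilever with a point load at the free end:
M_max = P * L = 16 * 6 = 96 kN-m

96 kN-m


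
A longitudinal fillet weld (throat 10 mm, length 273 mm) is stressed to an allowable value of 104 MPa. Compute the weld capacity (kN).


Strength = throat * length * allowable stress
= 10 * 273 * 104 N
= 283920 N
= 283.92 kN

283.92 kN


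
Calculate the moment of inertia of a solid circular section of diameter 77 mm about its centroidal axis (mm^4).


r = d / 2 = 77 / 2 = 38.5 mm
I = pi * r^4 / 4 = pi * 38.5^4 / 4
= 1725570.86 mm^4

1725570.86 mm^4


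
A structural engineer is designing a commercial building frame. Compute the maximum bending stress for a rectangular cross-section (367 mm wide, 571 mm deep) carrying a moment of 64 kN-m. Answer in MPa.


I = b * h^3 / 12 = 367 * 571^3 / 12 = 5693681153.08 mm^4
y = h / 2 = 571 / 2 = 285.5 mm
M = 64 kN-m = 64000000.0 N-mm
sigma = M * y / I = 64000000.0 * 285.5 / 5693681153.08
= 3.21 MPa

3.21 MPa


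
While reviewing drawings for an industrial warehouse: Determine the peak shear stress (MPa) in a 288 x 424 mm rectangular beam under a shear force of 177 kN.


A = b * h = 288 * 424 = 122112 mm^2
V = 177 kN = 177000.0 N
tau_max = 1.5 * V / A = 1.5 * 177000.0 / 122112
= 2.1742 MPa

2.1742 MPa


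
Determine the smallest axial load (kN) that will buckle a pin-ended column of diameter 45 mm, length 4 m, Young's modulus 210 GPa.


I = pi * d^4 / 64 = 201288.96 mm^4
L = 4000.0 mm
P_cr = pi^2 * E * I / L^2
= 9.8696 * 210000.0 * 201288.96 / 4000.0^2
= 26074.68 N = 26.0747 kN

26.0747 kN


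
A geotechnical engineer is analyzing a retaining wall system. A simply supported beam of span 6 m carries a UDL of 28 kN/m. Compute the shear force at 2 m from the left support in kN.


R_A = w * L / 2 = 28 * 6 / 2 = 84.0 kN
V(x) = R_A - w * x = 84.0 - 28 * 2
= 28.0 kN

28.0 kN


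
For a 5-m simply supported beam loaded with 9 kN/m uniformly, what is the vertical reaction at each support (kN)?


Total load = w * L = 9 * 5 = 45 kN
By symmetry, each reaction R = total / 2 = 45 / 2 = 22.5 kN

22.5 kN


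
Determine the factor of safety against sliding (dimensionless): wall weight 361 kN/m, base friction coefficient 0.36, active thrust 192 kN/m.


Resisting force = mu * W = 0.36 * 361 = 129.96 kN/m
FOS = Resisting / Driving = 129.96 / 192
= 0.6769 (dimensionless)

0.6769 (dimensionless)


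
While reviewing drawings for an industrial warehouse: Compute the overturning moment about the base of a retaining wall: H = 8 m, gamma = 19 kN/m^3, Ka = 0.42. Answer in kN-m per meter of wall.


Pa = 0.5 * Ka * gamma * H^2
= 0.5 * 0.42 * 19 * 8^2
= 255.36 kN/m
Arm = H / 3 = 8 / 3 = 2.6667 m
Mo = Pa * arm = Pa * H / 3 = 255.36 * 8 / 3 = 680.96 kN-m/m

680.96 kN-m/m


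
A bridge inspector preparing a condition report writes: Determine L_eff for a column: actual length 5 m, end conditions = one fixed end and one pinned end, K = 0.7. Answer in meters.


L_eff = K * L
= 0.7 * 5
= 3.5 m

3.5 m


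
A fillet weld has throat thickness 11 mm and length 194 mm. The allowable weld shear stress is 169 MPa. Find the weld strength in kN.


Strength = throat * length * allowable stress
= 11 * 194 * 169 N
= 360646 N
= 360.65 kN

360.65 kN


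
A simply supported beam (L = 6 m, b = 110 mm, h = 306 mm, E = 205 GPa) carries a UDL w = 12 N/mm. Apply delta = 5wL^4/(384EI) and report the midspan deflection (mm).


I = 110 * 306^3 / 12 = 262648980.0 mm^4
L = 6000.0 mm, w = 12 N/mm, E = 205000.0 MPa
delta = 5 * w * L^4 / (384 * E * I)
= 5 * 12 * 6000.0^4 / (384 * 205000.0 * 262648980.0)
= 3.7609 mm

3.7609 mm


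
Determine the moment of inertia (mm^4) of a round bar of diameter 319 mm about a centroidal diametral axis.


r = d / 2 = 319 / 2 = 159.5 mm
I = pi * r^4 / 4 = pi * 159.5^4 / 4
= 508314655.12 mm^4

508314655.12 mm^4


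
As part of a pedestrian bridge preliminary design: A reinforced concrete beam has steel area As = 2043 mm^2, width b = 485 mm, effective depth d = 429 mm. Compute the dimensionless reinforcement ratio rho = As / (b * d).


rho = As / (b * d)
= 2043 / (485 * 429)
= 2043 / 208065
= 0.009819 (dimensionless)

0.009819 (dimensionless)


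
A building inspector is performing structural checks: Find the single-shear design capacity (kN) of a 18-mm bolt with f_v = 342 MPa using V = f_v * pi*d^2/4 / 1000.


A = pi * d^2 / 4 = pi * 18^2 / 4 = 254.469 mm^2
V = f_v * A / 1000 = 342 * 254.469 / 1000
= 87.0284 kN

87.0284 kN


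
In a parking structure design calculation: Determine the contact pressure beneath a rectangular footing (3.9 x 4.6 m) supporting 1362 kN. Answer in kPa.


A = 3.9 * 4.6 = 17.94 m^2
q = P / A = 1362 / 17.94
= 75.9197 kPa

75.9197 kPa


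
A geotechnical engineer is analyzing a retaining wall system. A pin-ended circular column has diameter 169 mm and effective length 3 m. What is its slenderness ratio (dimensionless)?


Radius of gyration r = d / 4 = 169 / 4 = 42.25 mm
L_eff = 3000.0 mm
Slenderness ratio = L / r = 3000.0 / 42.25 = 71.01 (dimensionless)

71.01 (dimensionless)


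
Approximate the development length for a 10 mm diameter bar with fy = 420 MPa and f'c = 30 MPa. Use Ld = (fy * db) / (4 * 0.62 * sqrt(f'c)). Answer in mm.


Ld = (fy * db) / (4 * 0.62 * sqrt(f'c))
= (420 * 10) / (4 * 0.62 * sqrt(30))
= 4200 / 13.5835
= 309.2 mm

309.2 mm


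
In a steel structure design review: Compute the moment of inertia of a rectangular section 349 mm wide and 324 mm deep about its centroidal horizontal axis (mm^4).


I = b * h^3 / 12
= 349 * 324^3 / 12
= 349 * 34012224 / 12
= 989188848.0 mm^4

989188848.0 mm^4


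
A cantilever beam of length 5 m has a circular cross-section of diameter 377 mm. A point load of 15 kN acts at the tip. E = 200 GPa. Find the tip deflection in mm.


I = pi * d^4 / 64 = pi * 377^4 / 64 = 991597217.73 mm^4
L = 5000.0 mm, P = 15000.0 N, E = 200000.0 MPa
delta = P * L^3 / (3 * E * I)
= 15000.0 * 5000.0^3 / (3 * 200000.0 * 991597217.73)
= 3.1515 mm

3.1515 mm


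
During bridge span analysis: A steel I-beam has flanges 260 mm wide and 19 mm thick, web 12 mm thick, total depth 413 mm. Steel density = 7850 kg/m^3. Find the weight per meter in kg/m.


A_flanges = 2 * 260 * 19 = 9880 mm^2
A_web = (413 - 2 * 19) * 12 = 4500 mm^2
A_total = 9880 + 4500 = 14380 mm^2 = 0.014380 m^2
Weight = rho * A = 7850 * 0.014380 = 112.883 kg/m

112.883 kg/m


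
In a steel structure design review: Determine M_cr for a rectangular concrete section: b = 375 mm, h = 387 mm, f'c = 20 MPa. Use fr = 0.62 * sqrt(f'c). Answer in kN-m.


fr = 0.62 * sqrt(20) = 0.62 * 4.4721 = 2.7727 MPa
I = 375 * 387^3 / 12 = 1811268843.75 mm^4
y_t = 193.5 mm
M_cr = fr * I / y_t = 2.7727 * 1811268843.75 / 193.5 N-mm
= 25.9543 kN-m

25.9543 kN-m


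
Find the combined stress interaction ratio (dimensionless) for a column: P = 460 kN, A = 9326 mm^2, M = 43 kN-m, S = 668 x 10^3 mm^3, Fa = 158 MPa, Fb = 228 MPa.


f_a = P / A = 460000.0 / 9326 = 49.3245 MPa
f_b = M / S = 43000000.0 / 668000.0 = 64.3713 MPa
Ratio = f_a / Fa + f_b / Fb
= 49.3245 / 158 + 64.3713 / 228
= 0.5945 (dimensionless)

0.5945 (dimensionless)


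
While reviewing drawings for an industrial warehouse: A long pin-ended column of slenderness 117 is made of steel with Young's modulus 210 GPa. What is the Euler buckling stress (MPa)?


sigma_cr = pi^2 * E / lambda^2
= 9.8696 * 210000.0 / 117^2
= 9.8696 * 210000.0 / 13689
= 151.4075 MPa

151.4075 MPa


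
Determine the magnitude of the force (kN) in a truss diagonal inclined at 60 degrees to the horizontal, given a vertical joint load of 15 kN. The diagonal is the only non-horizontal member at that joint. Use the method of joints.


At the joint, only the diagonal has a vertical component, so vertical equilibrium gives:
F * sin(60) = 15
F = 15 / sin(60)
= 15 / 0.866025
= 17.32 kN

17.32 kN


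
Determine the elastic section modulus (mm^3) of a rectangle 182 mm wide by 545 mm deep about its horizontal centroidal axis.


S = b * h^2 / 6
= 182 * 545^2 / 6
= 182 * 297025 / 6
= 9009758.33 mm^3

9009758.33 mm^3


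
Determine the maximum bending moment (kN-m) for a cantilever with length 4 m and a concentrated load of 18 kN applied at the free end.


For a cantilever with a point load at the free end:
M_max = P * L = 18 * 4 = 72 kN-m

72 kN-m


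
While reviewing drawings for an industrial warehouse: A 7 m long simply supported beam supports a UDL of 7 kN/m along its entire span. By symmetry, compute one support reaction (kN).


Total load = w * L = 7 * 7 = 49 kN
By symmetry, each reaction R = total / 2 = 49 / 2 = 24.5 kN

24.5 kN


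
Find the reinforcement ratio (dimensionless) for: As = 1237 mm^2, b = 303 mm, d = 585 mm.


rho = As / (b * d)
= 1237 / (303 * 585)
= 1237 / 177255
= 0.006979 (dimensionless)

0.006979 (dimensionless)


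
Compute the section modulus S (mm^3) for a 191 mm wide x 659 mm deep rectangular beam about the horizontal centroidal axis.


S = b * h^2 / 6
= 191 * 659^2 / 6
= 191 * 434281 / 6
= 13824611.83 mm^3

13824611.83 mm^3


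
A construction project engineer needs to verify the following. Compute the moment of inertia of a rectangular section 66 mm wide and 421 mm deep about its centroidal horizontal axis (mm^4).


I = b * h^3 / 12
= 66 * 421^3 / 12
= 66 * 74618461 / 12
= 410401535.5 mm^4

410401535.5 mm^4


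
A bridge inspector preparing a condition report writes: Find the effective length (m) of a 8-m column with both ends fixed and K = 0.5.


L_eff = K * L
= 0.5 * 8
= 4.0 m

4.0 m


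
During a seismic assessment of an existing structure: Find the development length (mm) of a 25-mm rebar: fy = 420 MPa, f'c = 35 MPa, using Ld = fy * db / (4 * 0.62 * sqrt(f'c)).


Ld = (fy * db) / (4 * 0.62 * sqrt(f'c))
= (420 * 25) / (4 * 0.62 * sqrt(35))
= 10500 / 14.6719
= 715.65 mm

715.65 mm


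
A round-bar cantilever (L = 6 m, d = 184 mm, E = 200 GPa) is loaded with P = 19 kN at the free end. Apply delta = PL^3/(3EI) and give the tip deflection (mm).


I = pi * d^4 / 64 = pi * 184^4 / 64 = 56265371.51 mm^4
L = 6000.0 mm, P = 19000.0 N, E = 200000.0 MPa
delta = P * L^3 / (3 * E * I)
= 19000.0 * 6000.0^3 / (3 * 200000.0 * 56265371.51)
= 121.5668 mm

121.5668 mm


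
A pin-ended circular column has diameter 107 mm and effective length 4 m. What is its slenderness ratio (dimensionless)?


Radius of gyration r = d / 4 = 107 / 4 = 26.75 mm
L_eff = 4000.0 mm
Slenderness ratio = L / r = 4000.0 / 26.75 = 149.53 (dimensionless)

149.53 (dimensionless)


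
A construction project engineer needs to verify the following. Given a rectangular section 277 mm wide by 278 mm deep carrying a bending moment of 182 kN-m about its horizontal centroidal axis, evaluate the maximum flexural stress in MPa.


I = b * h^3 / 12 = 277 * 278^3 / 12 = 495944308.67 mm^4
y = h / 2 = 278 / 2 = 139.0 mm
M = 182 kN-m = 182000000.0 N-mm
sigma = M * y / I = 182000000.0 * 139.0 / 495944308.67
= 51.01 MPa

51.01 MPa


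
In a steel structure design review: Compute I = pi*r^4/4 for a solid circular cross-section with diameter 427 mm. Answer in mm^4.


r = d / 2 = 427 / 2 = 213.5 mm
I = pi * r^4 / 4 = pi * 213.5^4 / 4
= 1631854369.94 mm^4

1631854369.94 mm^4


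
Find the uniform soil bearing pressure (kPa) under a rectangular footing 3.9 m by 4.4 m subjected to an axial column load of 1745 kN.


A = 3.9 * 4.4 = 17.16 m^2
q = P / A = 1745 / 17.16
= 101.69 kPa

101.69 kPa


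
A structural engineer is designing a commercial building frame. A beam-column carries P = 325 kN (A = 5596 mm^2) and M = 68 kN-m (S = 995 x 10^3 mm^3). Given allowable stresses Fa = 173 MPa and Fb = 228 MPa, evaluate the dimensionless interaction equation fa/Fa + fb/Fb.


f_a = P / A = 325000.0 / 5596 = 58.0772 MPa
f_b = M / S = 68000000.0 / 995000.0 = 68.3417 MPa
Ratio = f_a / Fa + f_b / Fb
= 58.0772 / 173 + 68.3417 / 228
= 0.6355 (dimensionless)

0.6355 (dimensionless)


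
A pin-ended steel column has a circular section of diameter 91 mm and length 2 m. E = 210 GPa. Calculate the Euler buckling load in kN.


I = pi * d^4 / 64 = 3366165.53 mm^4
L = 2000.0 mm
P_cr = pi^2 * E * I / L^2
= 9.8696 * 210000.0 * 3366165.53 / 2000.0^2
= 1744192.91 N = 1744.1929 kN

1744.1929 kN


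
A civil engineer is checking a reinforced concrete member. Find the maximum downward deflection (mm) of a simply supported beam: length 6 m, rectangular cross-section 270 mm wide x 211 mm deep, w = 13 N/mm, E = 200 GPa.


I = 270 * 211^3 / 12 = 211363447.5 mm^4
L = 6000.0 mm, w = 13 N/mm, E = 200000.0 MPa
delta = 5 * w * L^4 / (384 * E * I)
= 5 * 13 * 6000.0^4 / (384 * 200000.0 * 211363447.5)
= 5.1895 mm

5.1895 mm


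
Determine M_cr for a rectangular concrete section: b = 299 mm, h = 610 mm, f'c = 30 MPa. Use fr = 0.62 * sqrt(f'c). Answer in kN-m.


fr = 0.62 * sqrt(30) = 0.62 * 5.4772 = 3.3959 MPa
I = 299 * 610^3 / 12 = 5655609916.67 mm^4
y_t = 305.0 mm
M_cr = fr * I / y_t = 3.3959 * 5655609916.67 / 305.0 N-mm
= 62.9697 kN-m

62.9697 kN-m


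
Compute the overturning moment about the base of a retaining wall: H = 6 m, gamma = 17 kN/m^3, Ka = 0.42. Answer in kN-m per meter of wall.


Pa = 0.5 * Ka * gamma * H^2
= 0.5 * 0.42 * 17 * 6^2
= 128.52 kN/m
Arm = H / 3 = 6 / 3 = 2.0 m
Mo = Pa * arm = Pa * H / 3 = 128.52 * 6 / 3 = 257.04 kN-m/m

257.04 kN-m/m


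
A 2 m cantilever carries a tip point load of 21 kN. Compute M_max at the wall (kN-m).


For a cantilever with a point load at the free end:
M_max = P * L = 21 * 2 = 42 kN-m

42 kN-m


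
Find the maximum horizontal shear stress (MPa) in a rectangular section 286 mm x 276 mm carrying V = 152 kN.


A = b * h = 286 * 276 = 78936 mm^2
V = 152 kN = 152000.0 N
tau_max = 1.5 * V / A = 1.5 * 152000.0 / 78936
= 2.8884 MPa

2.8884 MPa


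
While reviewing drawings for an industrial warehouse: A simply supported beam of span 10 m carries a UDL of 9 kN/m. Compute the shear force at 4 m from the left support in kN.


R_A = w * L / 2 = 9 * 10 / 2 = 45.0 kN
V(x) = R_A - w * x = 45.0 - 9 * 4
= 9.0 kN

9.0 kN


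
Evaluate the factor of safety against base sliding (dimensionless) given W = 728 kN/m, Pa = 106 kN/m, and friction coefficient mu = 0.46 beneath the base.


Resisting force = mu * W = 0.46 * 728 = 334.88 kN/m
FOS = Resisting / Driving = 334.88 / 106
= 3.1592 (dimensionless)

3.1592 (dimensionless)


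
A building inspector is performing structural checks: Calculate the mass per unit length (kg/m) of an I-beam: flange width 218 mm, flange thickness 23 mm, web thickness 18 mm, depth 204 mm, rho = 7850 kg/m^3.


A_flanges = 2 * 218 * 23 = 10028 mm^2
A_web = (204 - 2 * 23) * 18 = 2844 mm^2
A_total = 10028 + 2844 = 12872 mm^2 = 0.012872 m^2
Weight = rho * A = 7850 * 0.012872 = 101.0452 kg/m

101.0452 kg/m


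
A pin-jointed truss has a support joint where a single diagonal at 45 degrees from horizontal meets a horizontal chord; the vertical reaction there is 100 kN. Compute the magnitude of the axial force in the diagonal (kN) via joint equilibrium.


At the joint, only the diagonal has a vertical component, so vertical equilibrium gives:
F * sin(45) = 100
F = 100 / sin(45)
= 100 / 0.707107
= 141.42 kN

141.42 kN


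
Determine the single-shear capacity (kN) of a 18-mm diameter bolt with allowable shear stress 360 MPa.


A = pi * d^2 / 4 = pi * 18^2 / 4 = 254.469 mm^2
V = f_v * A / 1000 = 360 * 254.469 / 1000
= 91.6088 kN

91.6088 kN


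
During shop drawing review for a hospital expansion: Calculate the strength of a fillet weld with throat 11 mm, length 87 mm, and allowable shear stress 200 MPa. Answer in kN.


Strength = throat * length * allowable stress
= 11 * 87 * 200 N
= 191400 N
= 191.4 kN

191.4 kN


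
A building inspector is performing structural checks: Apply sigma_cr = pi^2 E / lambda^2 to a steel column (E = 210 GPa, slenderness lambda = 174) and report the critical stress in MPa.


sigma_cr = pi^2 * E / lambda^2
= 9.8696 * 210000.0 / 174^2
= 9.8696 * 210000.0 / 30276
= 68.4574 MPa

68.4574 MPa


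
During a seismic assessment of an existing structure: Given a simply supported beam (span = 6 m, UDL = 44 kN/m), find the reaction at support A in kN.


Total load = w * L = 44 * 6 = 264 kN
By symmetry, each reaction R = total / 2 = 264 / 2 = 132.0 kN

132.0 kN


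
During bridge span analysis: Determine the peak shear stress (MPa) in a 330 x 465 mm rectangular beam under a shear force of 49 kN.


A = b * h = 330 * 465 = 153450 mm^2
V = 49 kN = 49000.0 N
tau_max = 1.5 * V / A = 1.5 * 49000.0 / 153450
= 0.479 MPa

0.479 MPa


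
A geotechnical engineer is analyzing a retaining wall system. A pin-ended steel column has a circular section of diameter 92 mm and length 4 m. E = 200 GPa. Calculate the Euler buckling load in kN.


I = pi * d^4 / 64 = 3516585.72 mm^4
L = 4000.0 mm
P_cr = pi^2 * E * I / L^2
= 9.8696 * 200000.0 * 3516585.72 / 4000.0^2
= 433841.37 N = 433.8414 kN

433.8414 kN


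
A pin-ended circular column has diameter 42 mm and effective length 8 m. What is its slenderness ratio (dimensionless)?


Radius of gyration r = d / 4 = 42 / 4 = 10.5 mm
L_eff = 8000.0 mm
Slenderness ratio = L / r = 8000.0 / 10.5 = 761.9 (dimensionless)

761.9 (dimensionless)


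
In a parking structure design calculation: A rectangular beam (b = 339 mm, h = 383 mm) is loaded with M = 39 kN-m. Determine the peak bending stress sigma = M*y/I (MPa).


I = b * h^3 / 12 = 339 * 383^3 / 12 = 1587138307.75 mm^4
y = h / 2 = 383 / 2 = 191.5 mm
M = 39 kN-m = 39000000.0 N-mm
sigma = M * y / I = 39000000.0 * 191.5 / 1587138307.75
= 4.71 MPa

4.71 MPa


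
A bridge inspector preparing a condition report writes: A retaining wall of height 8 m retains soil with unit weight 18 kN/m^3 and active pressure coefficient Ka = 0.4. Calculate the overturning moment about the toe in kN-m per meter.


Pa = 0.5 * Ka * gamma * H^2
= 0.5 * 0.4 * 18 * 8^2
= 230.4 kN/m
Arm = H / 3 = 8 / 3 = 2.6667 m
Mo = Pa * arm = Pa * H / 3 = 230.4 * 8 / 3 = 614.4 kN-m/m

614.4 kN-m/m


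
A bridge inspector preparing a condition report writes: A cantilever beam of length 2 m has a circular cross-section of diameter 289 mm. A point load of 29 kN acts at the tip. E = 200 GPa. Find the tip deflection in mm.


I = pi * d^4 / 64 = pi * 289^4 / 64 = 342421692.65 mm^4
L = 2000.0 mm, P = 29000.0 N, E = 200000.0 MPa
delta = P * L^3 / (3 * E * I)
= 29000.0 * 2000.0^3 / (3 * 200000.0 * 342421692.65)
= 1.1292 mm

1.1292 mm


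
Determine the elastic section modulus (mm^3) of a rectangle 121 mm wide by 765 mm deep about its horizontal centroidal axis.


S = b * h^2 / 6
= 121 * 765^2 / 6
= 121 * 585225 / 6
= 11802037.5 mm^3

11802037.5 mm^3


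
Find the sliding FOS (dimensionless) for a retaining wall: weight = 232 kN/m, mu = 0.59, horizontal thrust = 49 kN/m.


Resisting force = mu * W = 0.59 * 232 = 136.88 kN/m
FOS = Resisting / Driving = 136.88 / 49
= 2.7935 (dimensionless)

2.7935 (dimensionless)


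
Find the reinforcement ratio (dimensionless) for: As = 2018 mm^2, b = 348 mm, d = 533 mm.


rho = As / (b * d)
= 2018 / (348 * 533)
= 2018 / 185484
= 0.01088 (dimensionless)

0.01088 (dimensionless)


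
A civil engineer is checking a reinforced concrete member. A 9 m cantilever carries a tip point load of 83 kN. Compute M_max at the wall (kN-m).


For a cantilever with a point load at the free end:
M_max = P * L = 83 * 9 = 747 kN-m

747 kN-m


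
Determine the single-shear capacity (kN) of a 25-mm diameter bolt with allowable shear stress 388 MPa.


A = pi * d^2 / 4 = pi * 25^2 / 4 = 490.8739 mm^2
V = f_v * A / 1000 = 388 * 490.8739 / 1000
= 190.4591 kN

190.4591 kN


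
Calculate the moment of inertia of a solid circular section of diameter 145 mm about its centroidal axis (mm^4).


r = d / 2 = 145 / 2 = 72.5 mm
I = pi * r^4 / 4 = pi * 72.5^4 / 4
= 21699109.31 mm^4

21699109.31 mm^4


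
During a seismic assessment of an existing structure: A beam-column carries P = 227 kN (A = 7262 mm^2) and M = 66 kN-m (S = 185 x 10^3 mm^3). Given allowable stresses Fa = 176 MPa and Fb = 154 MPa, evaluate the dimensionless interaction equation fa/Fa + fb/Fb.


f_a = P / A = 227000.0 / 7262 = 31.2586 MPa
f_b = M / S = 66000000.0 / 185000.0 = 356.7568 MPa
Ratio = f_a / Fa + f_b / Fb
= 31.2586 / 176 + 356.7568 / 154
= 2.4942 (dimensionless)

2.4942 (dimensionless)


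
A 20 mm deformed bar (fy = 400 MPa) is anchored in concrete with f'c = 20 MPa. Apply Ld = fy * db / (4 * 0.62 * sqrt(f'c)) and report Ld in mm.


Ld = (fy * db) / (4 * 0.62 * sqrt(f'c))
= (400 * 20) / (4 * 0.62 * sqrt(20))
= 8000 / 11.0909
= 721.31 mm

721.31 mm


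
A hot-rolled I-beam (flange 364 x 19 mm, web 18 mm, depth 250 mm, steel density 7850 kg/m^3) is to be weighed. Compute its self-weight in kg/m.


A_flanges = 2 * 364 * 19 = 13832 mm^2
A_web = (250 - 2 * 19) * 18 = 3816 mm^2
A_total = 13832 + 3816 = 17648 mm^2 = 0.017648 m^2
Weight = rho * A = 7850 * 0.017648 = 138.5368 kg/m

138.5368 kg/m


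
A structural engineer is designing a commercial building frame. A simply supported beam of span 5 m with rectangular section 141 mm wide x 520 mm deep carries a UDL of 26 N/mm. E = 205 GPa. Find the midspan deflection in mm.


I = 141 * 520^3 / 12 = 1652144000.0 mm^4
L = 5000.0 mm, w = 26 N/mm, E = 205000.0 MPa
delta = 5 * w * L^4 / (384 * E * I)
= 5 * 26 * 5000.0^4 / (384 * 205000.0 * 1652144000.0)
= 0.6247 mm

0.6247 mm


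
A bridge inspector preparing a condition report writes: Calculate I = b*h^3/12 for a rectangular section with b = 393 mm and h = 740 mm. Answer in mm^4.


I = b * h^3 / 12
= 393 * 740^3 / 12
= 393 * 405224000 / 12
= 13271086000.0 mm^4

13271086000.0 mm^4


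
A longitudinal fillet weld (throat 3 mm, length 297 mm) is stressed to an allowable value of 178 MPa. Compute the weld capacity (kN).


Strength = throat * length * allowable stress
= 3 * 297 * 178 N
= 158598 N
= 158.6 kN

158.6 kN


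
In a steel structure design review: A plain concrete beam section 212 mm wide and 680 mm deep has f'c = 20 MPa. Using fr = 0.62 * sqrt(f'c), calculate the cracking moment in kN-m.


fr = 0.62 * sqrt(20) = 0.62 * 4.4721 = 2.7727 MPa
I = 212 * 680^3 / 12 = 5554965333.33 mm^4
y_t = 340.0 mm
M_cr = fr * I / y_t = 2.7727 * 5554965333.33 / 340.0 N-mm
= 45.3011 kN-m

45.3011 kN-m


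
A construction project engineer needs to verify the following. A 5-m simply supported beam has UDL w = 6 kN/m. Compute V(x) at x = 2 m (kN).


R_A = w * L / 2 = 6 * 5 / 2 = 15.0 kN
V(x) = R_A - w * x = 15.0 - 6 * 2
= 3.0 kN

3.0 kN
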